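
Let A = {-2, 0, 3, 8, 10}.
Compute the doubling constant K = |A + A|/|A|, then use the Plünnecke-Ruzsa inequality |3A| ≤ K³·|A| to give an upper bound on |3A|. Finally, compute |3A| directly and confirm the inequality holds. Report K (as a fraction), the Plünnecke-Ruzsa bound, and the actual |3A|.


|A| = 5.
Step 1: Compute A + A by enumerating all 25 pairs.
A + A = {-4, -2, 0, 1, 3, 6, 8, 10, 11, 13, 16, 18, 20}, so |A + A| = 13.
Step 2: Doubling constant K = |A + A|/|A| = 13/5 = 13/5 ≈ 2.6000.
Step 3: Plünnecke-Ruzsa gives |3A| ≤ K³·|A| = (2.6000)³ · 5 ≈ 87.8800.
Step 4: Compute 3A = A + A + A directly by enumerating all triples (a,b,c) ∈ A³; |3A| = 25.
Step 5: Check 25 ≤ 87.8800? Yes ✓.

K = 13/5, Plünnecke-Ruzsa bound K³|A| ≈ 87.8800, |3A| = 25, inequality holds.


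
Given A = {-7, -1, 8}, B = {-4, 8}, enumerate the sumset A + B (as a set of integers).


A + B = {a + b : a ∈ A, b ∈ B}.
Enumerate all |A|·|B| = 3·2 = 6 pairs (a, b) and collect distinct sums.
a = -7: -7+-4=-11, -7+8=1
a = -1: -1+-4=-5, -1+8=7
a = 8: 8+-4=4, 8+8=16
Collecting distinct sums: A + B = {-11, -5, 1, 4, 7, 16}
|A + B| = 6

A + B = {-11, -5, 1, 4, 7, 16}


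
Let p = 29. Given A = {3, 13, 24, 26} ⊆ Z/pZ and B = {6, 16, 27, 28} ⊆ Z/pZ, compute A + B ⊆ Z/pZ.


Work in Z/29Z: reduce every sum a + b modulo 29.
Enumerate all 16 pairs:
a = 3: 3+6=9, 3+16=19, 3+27=1, 3+28=2
a = 13: 13+6=19, 13+16=0, 13+27=11, 13+28=12
a = 24: 24+6=1, 24+16=11, 24+27=22, 24+28=23
a = 26: 26+6=3, 26+16=13, 26+27=24, 26+28=25
Distinct residues collected: {0, 1, 2, 3, 9, 11, 12, 13, 19, 22, 23, 24, 25}
|A + B| = 13 (out of 29 total residues).

A + B = {0, 1, 2, 3, 9, 11, 12, 13, 19, 22, 23, 24, 25}


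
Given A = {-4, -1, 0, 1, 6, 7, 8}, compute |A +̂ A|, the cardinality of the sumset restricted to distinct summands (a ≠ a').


Restricted sumset: A +̂ A = {a + a' : a ∈ A, a' ∈ A, a ≠ a'}.
Equivalently, take A + A and drop any sum 2a that is achievable ONLY as a + a for a ∈ A (i.e. sums representable only with equal summands).
Enumerate pairs (a, a') with a < a' (symmetric, so each unordered pair gives one sum; this covers all a ≠ a'):
  -4 + -1 = -5
  -4 + 0 = -4
  -4 + 1 = -3
  -4 + 6 = 2
  -4 + 7 = 3
  -4 + 8 = 4
  -1 + 0 = -1
  -1 + 1 = 0
  -1 + 6 = 5
  -1 + 7 = 6
  -1 + 8 = 7
  0 + 1 = 1
  0 + 6 = 6
  0 + 7 = 7
  0 + 8 = 8
  1 + 6 = 7
  1 + 7 = 8
  1 + 8 = 9
  6 + 7 = 13
  6 + 8 = 14
  7 + 8 = 15
Collected distinct sums: {-5, -4, -3, -1, 0, 1, 2, 3, 4, 5, 6, 7, 8, 9, 13, 14, 15}
|A +̂ A| = 17
(Reference bound: |A +̂ A| ≥ 2|A| - 3 for |A| ≥ 2, with |A| = 7 giving ≥ 11.)

|A +̂ A| = 17


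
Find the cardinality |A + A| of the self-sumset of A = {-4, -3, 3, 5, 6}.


A + A = {a + a' : a, a' ∈ A}; |A| = 5.
General bounds: 2|A| - 1 ≤ |A + A| ≤ |A|(|A|+1)/2, i.e. 9 ≤ |A + A| ≤ 15.
Lower bound 2|A|-1 is attained iff A is an arithmetic progression.
Enumerate sums a + a' for a ≤ a' (symmetric, so this suffices):
a = -4: -4+-4=-8, -4+-3=-7, -4+3=-1, -4+5=1, -4+6=2
a = -3: -3+-3=-6, -3+3=0, -3+5=2, -3+6=3
a = 3: 3+3=6, 3+5=8, 3+6=9
a = 5: 5+5=10, 5+6=11
a = 6: 6+6=12
Distinct sums: {-8, -7, -6, -1, 0, 1, 2, 3, 6, 8, 9, 10, 11, 12}
|A + A| = 14

|A + A| = 14


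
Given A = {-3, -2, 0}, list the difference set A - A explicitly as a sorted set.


A - A = {a - a' : a, a' ∈ A}.
Compute a - a' for each ordered pair (a, a'):
a = -3: -3--3=0, -3--2=-1, -3-0=-3
a = -2: -2--3=1, -2--2=0, -2-0=-2
a = 0: 0--3=3, 0--2=2, 0-0=0
Collecting distinct values (and noting 0 appears from a-a):
A - A = {-3, -2, -1, 0, 1, 2, 3}
|A - A| = 7

A - A = {-3, -2, -1, 0, 1, 2, 3}


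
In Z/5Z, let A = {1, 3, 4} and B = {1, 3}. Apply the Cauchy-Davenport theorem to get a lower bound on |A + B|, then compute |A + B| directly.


Cauchy-Davenport: |A + B| ≥ min(p, |A| + |B| - 1) for A, B nonempty in Z/pZ.
|A| = 3, |B| = 2, p = 5.
CD lower bound = min(5, 3 + 2 - 1) = min(5, 4) = 4.
Compute A + B mod 5 directly:
a = 1: 1+1=2, 1+3=4
a = 3: 3+1=4, 3+3=1
a = 4: 4+1=0, 4+3=2
A + B = {0, 1, 2, 4}, so |A + B| = 4.
Verify: 4 ≥ 4? Yes ✓.

CD lower bound = 4, actual |A + B| = 4.


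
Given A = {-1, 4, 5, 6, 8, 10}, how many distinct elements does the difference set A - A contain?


A - A = {a - a' : a, a' ∈ A}; |A| = 6.
Bounds: 2|A|-1 ≤ |A - A| ≤ |A|² - |A| + 1, i.e. 11 ≤ |A - A| ≤ 31.
Note: 0 ∈ A - A always (from a - a). The set is symmetric: if d ∈ A - A then -d ∈ A - A.
Enumerate nonzero differences d = a - a' with a > a' (then include -d):
Positive differences: {1, 2, 3, 4, 5, 6, 7, 9, 11}
Full difference set: {0} ∪ (positive diffs) ∪ (negative diffs).
|A - A| = 1 + 2·9 = 19 (matches direct enumeration: 19).

|A - A| = 19


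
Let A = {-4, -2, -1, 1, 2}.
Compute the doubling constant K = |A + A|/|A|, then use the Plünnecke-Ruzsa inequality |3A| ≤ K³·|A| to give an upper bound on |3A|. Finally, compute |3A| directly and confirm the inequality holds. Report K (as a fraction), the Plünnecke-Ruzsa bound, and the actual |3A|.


|A| = 5.
Step 1: Compute A + A by enumerating all 25 pairs.
A + A = {-8, -6, -5, -4, -3, -2, -1, 0, 1, 2, 3, 4}, so |A + A| = 12.
Step 2: Doubling constant K = |A + A|/|A| = 12/5 = 12/5 ≈ 2.4000.
Step 3: Plünnecke-Ruzsa gives |3A| ≤ K³·|A| = (2.4000)³ · 5 ≈ 69.1200.
Step 4: Compute 3A = A + A + A directly by enumerating all triples (a,b,c) ∈ A³; |3A| = 18.
Step 5: Check 18 ≤ 69.1200? Yes ✓.

K = 12/5, Plünnecke-Ruzsa bound K³|A| ≈ 69.1200, |3A| = 18, inequality holds.


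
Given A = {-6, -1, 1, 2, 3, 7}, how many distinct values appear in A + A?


A + A = {a + a' : a, a' ∈ A}; |A| = 6.
General bounds: 2|A| - 1 ≤ |A + A| ≤ |A|(|A|+1)/2, i.e. 11 ≤ |A + A| ≤ 21.
Lower bound 2|A|-1 is attained iff A is an arithmetic progression.
Enumerate sums a + a' for a ≤ a' (symmetric, so this suffices):
a = -6: -6+-6=-12, -6+-1=-7, -6+1=-5, -6+2=-4, -6+3=-3, -6+7=1
a = -1: -1+-1=-2, -1+1=0, -1+2=1, -1+3=2, -1+7=6
a = 1: 1+1=2, 1+2=3, 1+3=4, 1+7=8
a = 2: 2+2=4, 2+3=5, 2+7=9
a = 3: 3+3=6, 3+7=10
a = 7: 7+7=14
Distinct sums: {-12, -7, -5, -4, -3, -2, 0, 1, 2, 3, 4, 5, 6, 8, 9, 10, 14}
|A + A| = 17

|A + A| = 17


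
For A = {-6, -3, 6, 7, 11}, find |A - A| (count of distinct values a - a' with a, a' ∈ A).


A - A = {a - a' : a, a' ∈ A}; |A| = 5.
Bounds: 2|A|-1 ≤ |A - A| ≤ |A|² - |A| + 1, i.e. 9 ≤ |A - A| ≤ 21.
Note: 0 ∈ A - A always (from a - a). The set is symmetric: if d ∈ A - A then -d ∈ A - A.
Enumerate nonzero differences d = a - a' with a > a' (then include -d):
Positive differences: {1, 3, 4, 5, 9, 10, 12, 13, 14, 17}
Full difference set: {0} ∪ (positive diffs) ∪ (negative diffs).
|A - A| = 1 + 2·10 = 21 (matches direct enumeration: 21).

|A - A| = 21


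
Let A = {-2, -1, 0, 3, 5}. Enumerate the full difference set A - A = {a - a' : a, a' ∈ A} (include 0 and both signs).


A - A = {a - a' : a, a' ∈ A}.
Compute a - a' for each ordered pair (a, a'):
a = -2: -2--2=0, -2--1=-1, -2-0=-2, -2-3=-5, -2-5=-7
a = -1: -1--2=1, -1--1=0, -1-0=-1, -1-3=-4, -1-5=-6
a = 0: 0--2=2, 0--1=1, 0-0=0, 0-3=-3, 0-5=-5
a = 3: 3--2=5, 3--1=4, 3-0=3, 3-3=0, 3-5=-2
a = 5: 5--2=7, 5--1=6, 5-0=5, 5-3=2, 5-5=0
Collecting distinct values (and noting 0 appears from a-a):
A - A = {-7, -6, -5, -4, -3, -2, -1, 0, 1, 2, 3, 4, 5, 6, 7}
|A - A| = 15

A - A = {-7, -6, -5, -4, -3, -2, -1, 0, 1, 2, 3, 4, 5, 6, 7}


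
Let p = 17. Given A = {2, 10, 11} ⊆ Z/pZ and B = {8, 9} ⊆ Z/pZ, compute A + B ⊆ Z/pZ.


Work in Z/17Z: reduce every sum a + b modulo 17.
Enumerate all 6 pairs:
a = 2: 2+8=10, 2+9=11
a = 10: 10+8=1, 10+9=2
a = 11: 11+8=2, 11+9=3
Distinct residues collected: {1, 2, 3, 10, 11}
|A + B| = 5 (out of 17 total residues).

A + B = {1, 2, 3, 10, 11}


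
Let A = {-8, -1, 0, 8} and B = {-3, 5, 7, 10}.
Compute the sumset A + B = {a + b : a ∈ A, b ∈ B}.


A + B = {a + b : a ∈ A, b ∈ B}.
Enumerate all |A|·|B| = 4·4 = 16 pairs (a, b) and collect distinct sums.
a = -8: -8+-3=-11, -8+5=-3, -8+7=-1, -8+10=2
a = -1: -1+-3=-4, -1+5=4, -1+7=6, -1+10=9
a = 0: 0+-3=-3, 0+5=5, 0+7=7, 0+10=10
a = 8: 8+-3=5, 8+5=13, 8+7=15, 8+10=18
Collecting distinct sums: A + B = {-11, -4, -3, -1, 2, 4, 5, 6, 7, 9, 10, 13, 15, 18}
|A + B| = 14

A + B = {-11, -4, -3, -1, 2, 4, 5, 6, 7, 9, 10, 13, 15, 18}


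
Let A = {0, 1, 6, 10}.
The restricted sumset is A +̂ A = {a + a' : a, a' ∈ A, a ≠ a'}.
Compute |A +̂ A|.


Restricted sumset: A +̂ A = {a + a' : a ∈ A, a' ∈ A, a ≠ a'}.
Equivalently, take A + A and drop any sum 2a that is achievable ONLY as a + a for a ∈ A (i.e. sums representable only with equal summands).
Enumerate pairs (a, a') with a < a' (symmetric, so each unordered pair gives one sum; this covers all a ≠ a'):
  0 + 1 = 1
  0 + 6 = 6
  0 + 10 = 10
  1 + 6 = 7
  1 + 10 = 11
  6 + 10 = 16
Collected distinct sums: {1, 6, 7, 10, 11, 16}
|A +̂ A| = 6
(Reference bound: |A +̂ A| ≥ 2|A| - 3 for |A| ≥ 2, with |A| = 4 giving ≥ 5.)

|A +̂ A| = 6


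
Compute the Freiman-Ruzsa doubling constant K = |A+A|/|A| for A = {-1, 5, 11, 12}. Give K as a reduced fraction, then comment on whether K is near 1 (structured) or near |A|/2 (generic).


|A| = 4.
Compute A + A by enumerating all 16 pairs.
A + A = {-2, 4, 10, 11, 16, 17, 22, 23, 24}, so |A + A| = 9.
K = |A + A| / |A| = 9/4 (already in lowest terms) ≈ 2.2500.
Reference: AP of size 4 gives K = 7/4 ≈ 1.7500; a fully generic set of size 4 gives K ≈ 2.5000.

|A| = 4, |A + A| = 9, K = 9/4.


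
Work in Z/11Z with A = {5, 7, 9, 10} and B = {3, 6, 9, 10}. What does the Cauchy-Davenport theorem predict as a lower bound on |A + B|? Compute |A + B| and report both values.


Cauchy-Davenport: |A + B| ≥ min(p, |A| + |B| - 1) for A, B nonempty in Z/pZ.
|A| = 4, |B| = 4, p = 11.
CD lower bound = min(11, 4 + 4 - 1) = min(11, 7) = 7.
Compute A + B mod 11 directly:
a = 5: 5+3=8, 5+6=0, 5+9=3, 5+10=4
a = 7: 7+3=10, 7+6=2, 7+9=5, 7+10=6
a = 9: 9+3=1, 9+6=4, 9+9=7, 9+10=8
a = 10: 10+3=2, 10+6=5, 10+9=8, 10+10=9
A + B = {0, 1, 2, 3, 4, 5, 6, 7, 8, 9, 10}, so |A + B| = 11.
Verify: 11 ≥ 7? Yes ✓.

CD lower bound = 7, actual |A + B| = 11.


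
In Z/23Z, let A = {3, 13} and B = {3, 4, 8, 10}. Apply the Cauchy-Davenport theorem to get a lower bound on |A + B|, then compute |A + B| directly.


Cauchy-Davenport: |A + B| ≥ min(p, |A| + |B| - 1) for A, B nonempty in Z/pZ.
|A| = 2, |B| = 4, p = 23.
CD lower bound = min(23, 2 + 4 - 1) = min(23, 5) = 5.
Compute A + B mod 23 directly:
a = 3: 3+3=6, 3+4=7, 3+8=11, 3+10=13
a = 13: 13+3=16, 13+4=17, 13+8=21, 13+10=0
A + B = {0, 6, 7, 11, 13, 16, 17, 21}, so |A + B| = 8.
Verify: 8 ≥ 5? Yes ✓.

CD lower bound = 5, actual |A + B| = 8.


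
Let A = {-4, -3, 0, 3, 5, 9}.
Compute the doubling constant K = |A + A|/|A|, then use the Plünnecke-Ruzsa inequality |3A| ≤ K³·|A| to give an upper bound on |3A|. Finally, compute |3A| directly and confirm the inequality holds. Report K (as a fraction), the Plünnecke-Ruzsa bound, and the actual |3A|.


|A| = 6.
Step 1: Compute A + A by enumerating all 36 pairs.
A + A = {-8, -7, -6, -4, -3, -1, 0, 1, 2, 3, 5, 6, 8, 9, 10, 12, 14, 18}, so |A + A| = 18.
Step 2: Doubling constant K = |A + A|/|A| = 18/6 = 18/6 ≈ 3.0000.
Step 3: Plünnecke-Ruzsa gives |3A| ≤ K³·|A| = (3.0000)³ · 6 ≈ 162.0000.
Step 4: Compute 3A = A + A + A directly by enumerating all triples (a,b,c) ∈ A³; |3A| = 34.
Step 5: Check 34 ≤ 162.0000? Yes ✓.

K = 18/6, Plünnecke-Ruzsa bound K³|A| ≈ 162.0000, |3A| = 34, inequality holds.


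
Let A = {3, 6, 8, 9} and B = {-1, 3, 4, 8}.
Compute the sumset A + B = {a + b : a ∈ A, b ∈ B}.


A + B = {a + b : a ∈ A, b ∈ B}.
Enumerate all |A|·|B| = 4·4 = 16 pairs (a, b) and collect distinct sums.
a = 3: 3+-1=2, 3+3=6, 3+4=7, 3+8=11
a = 6: 6+-1=5, 6+3=9, 6+4=10, 6+8=14
a = 8: 8+-1=7, 8+3=11, 8+4=12, 8+8=16
a = 9: 9+-1=8, 9+3=12, 9+4=13, 9+8=17
Collecting distinct sums: A + B = {2, 5, 6, 7, 8, 9, 10, 11, 12, 13, 14, 16, 17}
|A + B| = 13

A + B = {2, 5, 6, 7, 8, 9, 10, 11, 12, 13, 14, 16, 17}


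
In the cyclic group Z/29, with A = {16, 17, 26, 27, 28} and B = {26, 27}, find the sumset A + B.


Work in Z/29Z: reduce every sum a + b modulo 29.
Enumerate all 10 pairs:
a = 16: 16+26=13, 16+27=14
a = 17: 17+26=14, 17+27=15
a = 26: 26+26=23, 26+27=24
a = 27: 27+26=24, 27+27=25
a = 28: 28+26=25, 28+27=26
Distinct residues collected: {13, 14, 15, 23, 24, 25, 26}
|A + B| = 7 (out of 29 total residues).

A + B = {13, 14, 15, 23, 24, 25, 26}


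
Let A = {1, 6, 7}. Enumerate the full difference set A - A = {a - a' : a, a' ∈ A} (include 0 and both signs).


A - A = {a - a' : a, a' ∈ A}.
Compute a - a' for each ordered pair (a, a'):
a = 1: 1-1=0, 1-6=-5, 1-7=-6
a = 6: 6-1=5, 6-6=0, 6-7=-1
a = 7: 7-1=6, 7-6=1, 7-7=0
Collecting distinct values (and noting 0 appears from a-a):
A - A = {-6, -5, -1, 0, 1, 5, 6}
|A - A| = 7

A - A = {-6, -5, -1, 0, 1, 5, 6}


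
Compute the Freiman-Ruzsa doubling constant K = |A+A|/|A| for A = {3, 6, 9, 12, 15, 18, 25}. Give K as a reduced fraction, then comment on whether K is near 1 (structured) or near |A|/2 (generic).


|A| = 7.
Compute A + A by enumerating all 49 pairs.
A + A = {6, 9, 12, 15, 18, 21, 24, 27, 28, 30, 31, 33, 34, 36, 37, 40, 43, 50}, so |A + A| = 18.
K = |A + A| / |A| = 18/7 (already in lowest terms) ≈ 2.5714.
Reference: AP of size 7 gives K = 13/7 ≈ 1.8571; a fully generic set of size 7 gives K ≈ 4.0000.

|A| = 7, |A + A| = 18, K = 18/7.


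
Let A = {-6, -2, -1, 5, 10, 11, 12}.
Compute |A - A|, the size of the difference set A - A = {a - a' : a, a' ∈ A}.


A - A = {a - a' : a, a' ∈ A}; |A| = 7.
Bounds: 2|A|-1 ≤ |A - A| ≤ |A|² - |A| + 1, i.e. 13 ≤ |A - A| ≤ 43.
Note: 0 ∈ A - A always (from a - a). The set is symmetric: if d ∈ A - A then -d ∈ A - A.
Enumerate nonzero differences d = a - a' with a > a' (then include -d):
Positive differences: {1, 2, 4, 5, 6, 7, 11, 12, 13, 14, 16, 17, 18}
Full difference set: {0} ∪ (positive diffs) ∪ (negative diffs).
|A - A| = 1 + 2·13 = 27 (matches direct enumeration: 27).

|A - A| = 27


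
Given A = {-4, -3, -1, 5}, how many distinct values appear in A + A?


A + A = {a + a' : a, a' ∈ A}; |A| = 4.
General bounds: 2|A| - 1 ≤ |A + A| ≤ |A|(|A|+1)/2, i.e. 7 ≤ |A + A| ≤ 10.
Lower bound 2|A|-1 is attained iff A is an arithmetic progression.
Enumerate sums a + a' for a ≤ a' (symmetric, so this suffices):
a = -4: -4+-4=-8, -4+-3=-7, -4+-1=-5, -4+5=1
a = -3: -3+-3=-6, -3+-1=-4, -3+5=2
a = -1: -1+-1=-2, -1+5=4
a = 5: 5+5=10
Distinct sums: {-8, -7, -6, -5, -4, -2, 1, 2, 4, 10}
|A + A| = 10

|A + A| = 10


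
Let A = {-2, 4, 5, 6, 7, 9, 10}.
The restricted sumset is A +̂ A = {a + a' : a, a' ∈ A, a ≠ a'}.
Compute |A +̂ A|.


Restricted sumset: A +̂ A = {a + a' : a ∈ A, a' ∈ A, a ≠ a'}.
Equivalently, take A + A and drop any sum 2a that is achievable ONLY as a + a for a ∈ A (i.e. sums representable only with equal summands).
Enumerate pairs (a, a') with a < a' (symmetric, so each unordered pair gives one sum; this covers all a ≠ a'):
  -2 + 4 = 2
  -2 + 5 = 3
  -2 + 6 = 4
  -2 + 7 = 5
  -2 + 9 = 7
  -2 + 10 = 8
  4 + 5 = 9
  4 + 6 = 10
  4 + 7 = 11
  4 + 9 = 13
  4 + 10 = 14
  5 + 6 = 11
  5 + 7 = 12
  5 + 9 = 14
  5 + 10 = 15
  6 + 7 = 13
  6 + 9 = 15
  6 + 10 = 16
  7 + 9 = 16
  7 + 10 = 17
  9 + 10 = 19
Collected distinct sums: {2, 3, 4, 5, 7, 8, 9, 10, 11, 12, 13, 14, 15, 16, 17, 19}
|A +̂ A| = 16
(Reference bound: |A +̂ A| ≥ 2|A| - 3 for |A| ≥ 2, with |A| = 7 giving ≥ 11.)

|A +̂ A| = 16


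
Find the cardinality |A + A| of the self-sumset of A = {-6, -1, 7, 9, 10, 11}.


A + A = {a + a' : a, a' ∈ A}; |A| = 6.
General bounds: 2|A| - 1 ≤ |A + A| ≤ |A|(|A|+1)/2, i.e. 11 ≤ |A + A| ≤ 21.
Lower bound 2|A|-1 is attained iff A is an arithmetic progression.
Enumerate sums a + a' for a ≤ a' (symmetric, so this suffices):
a = -6: -6+-6=-12, -6+-1=-7, -6+7=1, -6+9=3, -6+10=4, -6+11=5
a = -1: -1+-1=-2, -1+7=6, -1+9=8, -1+10=9, -1+11=10
a = 7: 7+7=14, 7+9=16, 7+10=17, 7+11=18
a = 9: 9+9=18, 9+10=19, 9+11=20
a = 10: 10+10=20, 10+11=21
a = 11: 11+11=22
Distinct sums: {-12, -7, -2, 1, 3, 4, 5, 6, 8, 9, 10, 14, 16, 17, 18, 19, 20, 21, 22}
|A + A| = 19

|A + A| = 19


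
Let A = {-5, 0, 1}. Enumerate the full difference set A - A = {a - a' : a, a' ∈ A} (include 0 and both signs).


A - A = {a - a' : a, a' ∈ A}.
Compute a - a' for each ordered pair (a, a'):
a = -5: -5--5=0, -5-0=-5, -5-1=-6
a = 0: 0--5=5, 0-0=0, 0-1=-1
a = 1: 1--5=6, 1-0=1, 1-1=0
Collecting distinct values (and noting 0 appears from a-a):
A - A = {-6, -5, -1, 0, 1, 5, 6}
|A - A| = 7

A - A = {-6, -5, -1, 0, 1, 5, 6}


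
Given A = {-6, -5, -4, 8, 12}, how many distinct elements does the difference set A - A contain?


A - A = {a - a' : a, a' ∈ A}; |A| = 5.
Bounds: 2|A|-1 ≤ |A - A| ≤ |A|² - |A| + 1, i.e. 9 ≤ |A - A| ≤ 21.
Note: 0 ∈ A - A always (from a - a). The set is symmetric: if d ∈ A - A then -d ∈ A - A.
Enumerate nonzero differences d = a - a' with a > a' (then include -d):
Positive differences: {1, 2, 4, 12, 13, 14, 16, 17, 18}
Full difference set: {0} ∪ (positive diffs) ∪ (negative diffs).
|A - A| = 1 + 2·9 = 19 (matches direct enumeration: 19).

|A - A| = 19


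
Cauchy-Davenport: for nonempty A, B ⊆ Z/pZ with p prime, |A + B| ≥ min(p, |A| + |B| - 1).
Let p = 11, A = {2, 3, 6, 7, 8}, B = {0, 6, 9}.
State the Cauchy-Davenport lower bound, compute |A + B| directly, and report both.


Cauchy-Davenport: |A + B| ≥ min(p, |A| + |B| - 1) for A, B nonempty in Z/pZ.
|A| = 5, |B| = 3, p = 11.
CD lower bound = min(11, 5 + 3 - 1) = min(11, 7) = 7.
Compute A + B mod 11 directly:
a = 2: 2+0=2, 2+6=8, 2+9=0
a = 3: 3+0=3, 3+6=9, 3+9=1
a = 6: 6+0=6, 6+6=1, 6+9=4
a = 7: 7+0=7, 7+6=2, 7+9=5
a = 8: 8+0=8, 8+6=3, 8+9=6
A + B = {0, 1, 2, 3, 4, 5, 6, 7, 8, 9}, so |A + B| = 10.
Verify: 10 ≥ 7? Yes ✓.

CD lower bound = 7, actual |A + B| = 10.


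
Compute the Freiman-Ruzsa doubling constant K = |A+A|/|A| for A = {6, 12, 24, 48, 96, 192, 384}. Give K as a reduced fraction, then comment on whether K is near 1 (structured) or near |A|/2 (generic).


|A| = 7.
Compute A + A by enumerating all 49 pairs.
A + A = {12, 18, 24, 30, 36, 48, 54, 60, 72, 96, 102, 108, 120, 144, 192, 198, 204, 216, 240, 288, 384, 390, 396, 408, 432, 480, 576, 768}, so |A + A| = 28.
K = |A + A| / |A| = 28/7 = 4/1 ≈ 4.0000.
Reference: AP of size 7 gives K = 13/7 ≈ 1.8571; a fully generic set of size 7 gives K ≈ 4.0000.

|A| = 7, |A + A| = 28, K = 28/7 = 4/1.


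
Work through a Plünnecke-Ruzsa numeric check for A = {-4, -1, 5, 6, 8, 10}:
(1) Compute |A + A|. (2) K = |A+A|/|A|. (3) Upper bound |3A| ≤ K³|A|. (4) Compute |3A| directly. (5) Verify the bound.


|A| = 6.
Step 1: Compute A + A by enumerating all 36 pairs.
A + A = {-8, -5, -2, 1, 2, 4, 5, 6, 7, 9, 10, 11, 12, 13, 14, 15, 16, 18, 20}, so |A + A| = 19.
Step 2: Doubling constant K = |A + A|/|A| = 19/6 = 19/6 ≈ 3.1667.
Step 3: Plünnecke-Ruzsa gives |3A| ≤ K³·|A| = (3.1667)³ · 6 ≈ 190.5278.
Step 4: Compute 3A = A + A + A directly by enumerating all triples (a,b,c) ∈ A³; |3A| = 34.
Step 5: Check 34 ≤ 190.5278? Yes ✓.

K = 19/6, Plünnecke-Ruzsa bound K³|A| ≈ 190.5278, |3A| = 34, inequality holds.


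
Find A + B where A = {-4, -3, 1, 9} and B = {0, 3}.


A + B = {a + b : a ∈ A, b ∈ B}.
Enumerate all |A|·|B| = 4·2 = 8 pairs (a, b) and collect distinct sums.
a = -4: -4+0=-4, -4+3=-1
a = -3: -3+0=-3, -3+3=0
a = 1: 1+0=1, 1+3=4
a = 9: 9+0=9, 9+3=12
Collecting distinct sums: A + B = {-4, -3, -1, 0, 1, 4, 9, 12}
|A + B| = 8

A + B = {-4, -3, -1, 0, 1, 4, 9, 12}


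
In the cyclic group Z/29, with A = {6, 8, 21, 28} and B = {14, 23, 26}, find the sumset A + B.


Work in Z/29Z: reduce every sum a + b modulo 29.
Enumerate all 12 pairs:
a = 6: 6+14=20, 6+23=0, 6+26=3
a = 8: 8+14=22, 8+23=2, 8+26=5
a = 21: 21+14=6, 21+23=15, 21+26=18
a = 28: 28+14=13, 28+23=22, 28+26=25
Distinct residues collected: {0, 2, 3, 5, 6, 13, 15, 18, 20, 22, 25}
|A + B| = 11 (out of 29 total residues).

A + B = {0, 2, 3, 5, 6, 13, 15, 18, 20, 22, 25}


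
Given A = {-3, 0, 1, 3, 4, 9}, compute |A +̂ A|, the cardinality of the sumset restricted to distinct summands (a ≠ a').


Restricted sumset: A +̂ A = {a + a' : a ∈ A, a' ∈ A, a ≠ a'}.
Equivalently, take A + A and drop any sum 2a that is achievable ONLY as a + a for a ∈ A (i.e. sums representable only with equal summands).
Enumerate pairs (a, a') with a < a' (symmetric, so each unordered pair gives one sum; this covers all a ≠ a'):
  -3 + 0 = -3
  -3 + 1 = -2
  -3 + 3 = 0
  -3 + 4 = 1
  -3 + 9 = 6
  0 + 1 = 1
  0 + 3 = 3
  0 + 4 = 4
  0 + 9 = 9
  1 + 3 = 4
  1 + 4 = 5
  1 + 9 = 10
  3 + 4 = 7
  3 + 9 = 12
  4 + 9 = 13
Collected distinct sums: {-3, -2, 0, 1, 3, 4, 5, 6, 7, 9, 10, 12, 13}
|A +̂ A| = 13
(Reference bound: |A +̂ A| ≥ 2|A| - 3 for |A| ≥ 2, with |A| = 6 giving ≥ 9.)

|A +̂ A| = 13


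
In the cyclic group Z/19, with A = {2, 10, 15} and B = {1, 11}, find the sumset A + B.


Work in Z/19Z: reduce every sum a + b modulo 19.
Enumerate all 6 pairs:
a = 2: 2+1=3, 2+11=13
a = 10: 10+1=11, 10+11=2
a = 15: 15+1=16, 15+11=7
Distinct residues collected: {2, 3, 7, 11, 13, 16}
|A + B| = 6 (out of 19 total residues).

A + B = {2, 3, 7, 11, 13, 16}


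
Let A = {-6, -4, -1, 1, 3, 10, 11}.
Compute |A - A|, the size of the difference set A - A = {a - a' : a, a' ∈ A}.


A - A = {a - a' : a, a' ∈ A}; |A| = 7.
Bounds: 2|A|-1 ≤ |A - A| ≤ |A|² - |A| + 1, i.e. 13 ≤ |A - A| ≤ 43.
Note: 0 ∈ A - A always (from a - a). The set is symmetric: if d ∈ A - A then -d ∈ A - A.
Enumerate nonzero differences d = a - a' with a > a' (then include -d):
Positive differences: {1, 2, 3, 4, 5, 7, 8, 9, 10, 11, 12, 14, 15, 16, 17}
Full difference set: {0} ∪ (positive diffs) ∪ (negative diffs).
|A - A| = 1 + 2·15 = 31 (matches direct enumeration: 31).

|A - A| = 31


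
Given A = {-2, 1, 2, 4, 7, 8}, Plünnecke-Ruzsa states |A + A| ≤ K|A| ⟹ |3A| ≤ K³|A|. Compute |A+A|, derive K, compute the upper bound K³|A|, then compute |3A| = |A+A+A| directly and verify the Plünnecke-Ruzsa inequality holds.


|A| = 6.
Step 1: Compute A + A by enumerating all 36 pairs.
A + A = {-4, -1, 0, 2, 3, 4, 5, 6, 8, 9, 10, 11, 12, 14, 15, 16}, so |A + A| = 16.
Step 2: Doubling constant K = |A + A|/|A| = 16/6 = 16/6 ≈ 2.6667.
Step 3: Plünnecke-Ruzsa gives |3A| ≤ K³·|A| = (2.6667)³ · 6 ≈ 113.7778.
Step 4: Compute 3A = A + A + A directly by enumerating all triples (a,b,c) ∈ A³; |3A| = 28.
Step 5: Check 28 ≤ 113.7778? Yes ✓.

K = 16/6, Plünnecke-Ruzsa bound K³|A| ≈ 113.7778, |3A| = 28, inequality holds.


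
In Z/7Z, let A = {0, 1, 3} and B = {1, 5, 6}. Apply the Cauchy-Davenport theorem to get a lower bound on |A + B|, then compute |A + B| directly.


Cauchy-Davenport: |A + B| ≥ min(p, |A| + |B| - 1) for A, B nonempty in Z/pZ.
|A| = 3, |B| = 3, p = 7.
CD lower bound = min(7, 3 + 3 - 1) = min(7, 5) = 5.
Compute A + B mod 7 directly:
a = 0: 0+1=1, 0+5=5, 0+6=6
a = 1: 1+1=2, 1+5=6, 1+6=0
a = 3: 3+1=4, 3+5=1, 3+6=2
A + B = {0, 1, 2, 4, 5, 6}, so |A + B| = 6.
Verify: 6 ≥ 5? Yes ✓.

CD lower bound = 5, actual |A + B| = 6.


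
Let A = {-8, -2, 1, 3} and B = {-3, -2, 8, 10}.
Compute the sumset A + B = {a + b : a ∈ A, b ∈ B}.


A + B = {a + b : a ∈ A, b ∈ B}.
Enumerate all |A|·|B| = 4·4 = 16 pairs (a, b) and collect distinct sums.
a = -8: -8+-3=-11, -8+-2=-10, -8+8=0, -8+10=2
a = -2: -2+-3=-5, -2+-2=-4, -2+8=6, -2+10=8
a = 1: 1+-3=-2, 1+-2=-1, 1+8=9, 1+10=11
a = 3: 3+-3=0, 3+-2=1, 3+8=11, 3+10=13
Collecting distinct sums: A + B = {-11, -10, -5, -4, -2, -1, 0, 1, 2, 6, 8, 9, 11, 13}
|A + B| = 14

A + B = {-11, -10, -5, -4, -2, -1, 0, 1, 2, 6, 8, 9, 11, 13}


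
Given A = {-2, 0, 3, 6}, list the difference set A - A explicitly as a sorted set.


A - A = {a - a' : a, a' ∈ A}.
Compute a - a' for each ordered pair (a, a'):
a = -2: -2--2=0, -2-0=-2, -2-3=-5, -2-6=-8
a = 0: 0--2=2, 0-0=0, 0-3=-3, 0-6=-6
a = 3: 3--2=5, 3-0=3, 3-3=0, 3-6=-3
a = 6: 6--2=8, 6-0=6, 6-3=3, 6-6=0
Collecting distinct values (and noting 0 appears from a-a):
A - A = {-8, -6, -5, -3, -2, 0, 2, 3, 5, 6, 8}
|A - A| = 11

A - A = {-8, -6, -5, -3, -2, 0, 2, 3, 5, 6, 8}


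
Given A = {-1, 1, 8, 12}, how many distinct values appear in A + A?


A + A = {a + a' : a, a' ∈ A}; |A| = 4.
General bounds: 2|A| - 1 ≤ |A + A| ≤ |A|(|A|+1)/2, i.e. 7 ≤ |A + A| ≤ 10.
Lower bound 2|A|-1 is attained iff A is an arithmetic progression.
Enumerate sums a + a' for a ≤ a' (symmetric, so this suffices):
a = -1: -1+-1=-2, -1+1=0, -1+8=7, -1+12=11
a = 1: 1+1=2, 1+8=9, 1+12=13
a = 8: 8+8=16, 8+12=20
a = 12: 12+12=24
Distinct sums: {-2, 0, 2, 7, 9, 11, 13, 16, 20, 24}
|A + A| = 10

|A + A| = 10


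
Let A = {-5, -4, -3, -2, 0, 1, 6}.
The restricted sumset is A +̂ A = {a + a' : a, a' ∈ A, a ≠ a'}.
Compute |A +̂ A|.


Restricted sumset: A +̂ A = {a + a' : a ∈ A, a' ∈ A, a ≠ a'}.
Equivalently, take A + A and drop any sum 2a that is achievable ONLY as a + a for a ∈ A (i.e. sums representable only with equal summands).
Enumerate pairs (a, a') with a < a' (symmetric, so each unordered pair gives one sum; this covers all a ≠ a'):
  -5 + -4 = -9
  -5 + -3 = -8
  -5 + -2 = -7
  -5 + 0 = -5
  -5 + 1 = -4
  -5 + 6 = 1
  -4 + -3 = -7
  -4 + -2 = -6
  -4 + 0 = -4
  -4 + 1 = -3
  -4 + 6 = 2
  -3 + -2 = -5
  -3 + 0 = -3
  -3 + 1 = -2
  -3 + 6 = 3
  -2 + 0 = -2
  -2 + 1 = -1
  -2 + 6 = 4
  0 + 1 = 1
  0 + 6 = 6
  1 + 6 = 7
Collected distinct sums: {-9, -8, -7, -6, -5, -4, -3, -2, -1, 1, 2, 3, 4, 6, 7}
|A +̂ A| = 15
(Reference bound: |A +̂ A| ≥ 2|A| - 3 for |A| ≥ 2, with |A| = 7 giving ≥ 11.)

|A +̂ A| = 15


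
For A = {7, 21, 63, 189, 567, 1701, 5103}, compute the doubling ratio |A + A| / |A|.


|A| = 7.
Compute A + A by enumerating all 49 pairs.
A + A = {14, 28, 42, 70, 84, 126, 196, 210, 252, 378, 574, 588, 630, 756, 1134, 1708, 1722, 1764, 1890, 2268, 3402, 5110, 5124, 5166, 5292, 5670, 6804, 10206}, so |A + A| = 28.
K = |A + A| / |A| = 28/7 = 4/1 ≈ 4.0000.
Reference: AP of size 7 gives K = 13/7 ≈ 1.8571; a fully generic set of size 7 gives K ≈ 4.0000.

|A| = 7, |A + A| = 28, K = 28/7 = 4/1.


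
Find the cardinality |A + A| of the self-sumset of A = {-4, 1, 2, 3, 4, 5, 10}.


A + A = {a + a' : a, a' ∈ A}; |A| = 7.
General bounds: 2|A| - 1 ≤ |A + A| ≤ |A|(|A|+1)/2, i.e. 13 ≤ |A + A| ≤ 28.
Lower bound 2|A|-1 is attained iff A is an arithmetic progression.
Enumerate sums a + a' for a ≤ a' (symmetric, so this suffices):
a = -4: -4+-4=-8, -4+1=-3, -4+2=-2, -4+3=-1, -4+4=0, -4+5=1, -4+10=6
a = 1: 1+1=2, 1+2=3, 1+3=4, 1+4=5, 1+5=6, 1+10=11
a = 2: 2+2=4, 2+3=5, 2+4=6, 2+5=7, 2+10=12
a = 3: 3+3=6, 3+4=7, 3+5=8, 3+10=13
a = 4: 4+4=8, 4+5=9, 4+10=14
a = 5: 5+5=10, 5+10=15
a = 10: 10+10=20
Distinct sums: {-8, -3, -2, -1, 0, 1, 2, 3, 4, 5, 6, 7, 8, 9, 10, 11, 12, 13, 14, 15, 20}
|A + A| = 21

|A + A| = 21


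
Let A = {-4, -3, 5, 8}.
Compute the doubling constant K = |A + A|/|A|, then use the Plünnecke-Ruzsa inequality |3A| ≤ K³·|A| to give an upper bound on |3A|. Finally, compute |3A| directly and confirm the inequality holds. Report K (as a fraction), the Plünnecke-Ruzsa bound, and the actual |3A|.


|A| = 4.
Step 1: Compute A + A by enumerating all 16 pairs.
A + A = {-8, -7, -6, 1, 2, 4, 5, 10, 13, 16}, so |A + A| = 10.
Step 2: Doubling constant K = |A + A|/|A| = 10/4 = 10/4 ≈ 2.5000.
Step 3: Plünnecke-Ruzsa gives |3A| ≤ K³·|A| = (2.5000)³ · 4 ≈ 62.5000.
Step 4: Compute 3A = A + A + A directly by enumerating all triples (a,b,c) ∈ A³; |3A| = 20.
Step 5: Check 20 ≤ 62.5000? Yes ✓.

K = 10/4, Plünnecke-Ruzsa bound K³|A| ≈ 62.5000, |3A| = 20, inequality holds.


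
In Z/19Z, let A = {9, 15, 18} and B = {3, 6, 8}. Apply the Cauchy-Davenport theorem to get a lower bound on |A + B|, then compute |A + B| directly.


Cauchy-Davenport: |A + B| ≥ min(p, |A| + |B| - 1) for A, B nonempty in Z/pZ.
|A| = 3, |B| = 3, p = 19.
CD lower bound = min(19, 3 + 3 - 1) = min(19, 5) = 5.
Compute A + B mod 19 directly:
a = 9: 9+3=12, 9+6=15, 9+8=17
a = 15: 15+3=18, 15+6=2, 15+8=4
a = 18: 18+3=2, 18+6=5, 18+8=7
A + B = {2, 4, 5, 7, 12, 15, 17, 18}, so |A + B| = 8.
Verify: 8 ≥ 5? Yes ✓.

CD lower bound = 5, actual |A + B| = 8.


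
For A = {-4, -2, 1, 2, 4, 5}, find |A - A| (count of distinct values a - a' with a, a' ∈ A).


A - A = {a - a' : a, a' ∈ A}; |A| = 6.
Bounds: 2|A|-1 ≤ |A - A| ≤ |A|² - |A| + 1, i.e. 11 ≤ |A - A| ≤ 31.
Note: 0 ∈ A - A always (from a - a). The set is symmetric: if d ∈ A - A then -d ∈ A - A.
Enumerate nonzero differences d = a - a' with a > a' (then include -d):
Positive differences: {1, 2, 3, 4, 5, 6, 7, 8, 9}
Full difference set: {0} ∪ (positive diffs) ∪ (negative diffs).
|A - A| = 1 + 2·9 = 19 (matches direct enumeration: 19).

|A - A| = 19


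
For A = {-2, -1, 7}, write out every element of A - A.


A - A = {a - a' : a, a' ∈ A}.
Compute a - a' for each ordered pair (a, a'):
a = -2: -2--2=0, -2--1=-1, -2-7=-9
a = -1: -1--2=1, -1--1=0, -1-7=-8
a = 7: 7--2=9, 7--1=8, 7-7=0
Collecting distinct values (and noting 0 appears from a-a):
A - A = {-9, -8, -1, 0, 1, 8, 9}
|A - A| = 7

A - A = {-9, -8, -1, 0, 1, 8, 9}


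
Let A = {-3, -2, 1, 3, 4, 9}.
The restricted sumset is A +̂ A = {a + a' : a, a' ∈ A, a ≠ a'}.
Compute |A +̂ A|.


Restricted sumset: A +̂ A = {a + a' : a ∈ A, a' ∈ A, a ≠ a'}.
Equivalently, take A + A and drop any sum 2a that is achievable ONLY as a + a for a ∈ A (i.e. sums representable only with equal summands).
Enumerate pairs (a, a') with a < a' (symmetric, so each unordered pair gives one sum; this covers all a ≠ a'):
  -3 + -2 = -5
  -3 + 1 = -2
  -3 + 3 = 0
  -3 + 4 = 1
  -3 + 9 = 6
  -2 + 1 = -1
  -2 + 3 = 1
  -2 + 4 = 2
  -2 + 9 = 7
  1 + 3 = 4
  1 + 4 = 5
  1 + 9 = 10
  3 + 4 = 7
  3 + 9 = 12
  4 + 9 = 13
Collected distinct sums: {-5, -2, -1, 0, 1, 2, 4, 5, 6, 7, 10, 12, 13}
|A +̂ A| = 13
(Reference bound: |A +̂ A| ≥ 2|A| - 3 for |A| ≥ 2, with |A| = 6 giving ≥ 9.)

|A +̂ A| = 13


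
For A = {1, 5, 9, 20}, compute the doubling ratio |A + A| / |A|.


|A| = 4.
Compute A + A by enumerating all 16 pairs.
A + A = {2, 6, 10, 14, 18, 21, 25, 29, 40}, so |A + A| = 9.
K = |A + A| / |A| = 9/4 (already in lowest terms) ≈ 2.2500.
Reference: AP of size 4 gives K = 7/4 ≈ 1.7500; a fully generic set of size 4 gives K ≈ 2.5000.

|A| = 4, |A + A| = 9, K = 9/4.


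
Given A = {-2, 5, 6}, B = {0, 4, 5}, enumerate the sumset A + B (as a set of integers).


A + B = {a + b : a ∈ A, b ∈ B}.
Enumerate all |A|·|B| = 3·3 = 9 pairs (a, b) and collect distinct sums.
a = -2: -2+0=-2, -2+4=2, -2+5=3
a = 5: 5+0=5, 5+4=9, 5+5=10
a = 6: 6+0=6, 6+4=10, 6+5=11
Collecting distinct sums: A + B = {-2, 2, 3, 5, 6, 9, 10, 11}
|A + B| = 8

A + B = {-2, 2, 3, 5, 6, 9, 10, 11}


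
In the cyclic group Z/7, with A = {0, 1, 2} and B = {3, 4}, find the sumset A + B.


Work in Z/7Z: reduce every sum a + b modulo 7.
Enumerate all 6 pairs:
a = 0: 0+3=3, 0+4=4
a = 1: 1+3=4, 1+4=5
a = 2: 2+3=5, 2+4=6
Distinct residues collected: {3, 4, 5, 6}
|A + B| = 4 (out of 7 total residues).

A + B = {3, 4, 5, 6}


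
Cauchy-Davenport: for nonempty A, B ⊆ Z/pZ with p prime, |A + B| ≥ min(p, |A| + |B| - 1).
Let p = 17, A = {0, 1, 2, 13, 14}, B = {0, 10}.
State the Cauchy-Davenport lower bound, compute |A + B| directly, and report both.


Cauchy-Davenport: |A + B| ≥ min(p, |A| + |B| - 1) for A, B nonempty in Z/pZ.
|A| = 5, |B| = 2, p = 17.
CD lower bound = min(17, 5 + 2 - 1) = min(17, 6) = 6.
Compute A + B mod 17 directly:
a = 0: 0+0=0, 0+10=10
a = 1: 1+0=1, 1+10=11
a = 2: 2+0=2, 2+10=12
a = 13: 13+0=13, 13+10=6
a = 14: 14+0=14, 14+10=7
A + B = {0, 1, 2, 6, 7, 10, 11, 12, 13, 14}, so |A + B| = 10.
Verify: 10 ≥ 6? Yes ✓.

CD lower bound = 6, actual |A + B| = 10.


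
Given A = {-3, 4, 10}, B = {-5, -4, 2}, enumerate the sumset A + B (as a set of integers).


A + B = {a + b : a ∈ A, b ∈ B}.
Enumerate all |A|·|B| = 3·3 = 9 pairs (a, b) and collect distinct sums.
a = -3: -3+-5=-8, -3+-4=-7, -3+2=-1
a = 4: 4+-5=-1, 4+-4=0, 4+2=6
a = 10: 10+-5=5, 10+-4=6, 10+2=12
Collecting distinct sums: A + B = {-8, -7, -1, 0, 5, 6, 12}
|A + B| = 7

A + B = {-8, -7, -1, 0, 5, 6, 12}


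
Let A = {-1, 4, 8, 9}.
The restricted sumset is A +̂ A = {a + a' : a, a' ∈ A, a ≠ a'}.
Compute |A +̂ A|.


Restricted sumset: A +̂ A = {a + a' : a ∈ A, a' ∈ A, a ≠ a'}.
Equivalently, take A + A and drop any sum 2a that is achievable ONLY as a + a for a ∈ A (i.e. sums representable only with equal summands).
Enumerate pairs (a, a') with a < a' (symmetric, so each unordered pair gives one sum; this covers all a ≠ a'):
  -1 + 4 = 3
  -1 + 8 = 7
  -1 + 9 = 8
  4 + 8 = 12
  4 + 9 = 13
  8 + 9 = 17
Collected distinct sums: {3, 7, 8, 12, 13, 17}
|A +̂ A| = 6
(Reference bound: |A +̂ A| ≥ 2|A| - 3 for |A| ≥ 2, with |A| = 4 giving ≥ 5.)

|A +̂ A| = 6


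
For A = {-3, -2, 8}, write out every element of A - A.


A - A = {a - a' : a, a' ∈ A}.
Compute a - a' for each ordered pair (a, a'):
a = -3: -3--3=0, -3--2=-1, -3-8=-11
a = -2: -2--3=1, -2--2=0, -2-8=-10
a = 8: 8--3=11, 8--2=10, 8-8=0
Collecting distinct values (and noting 0 appears from a-a):
A - A = {-11, -10, -1, 0, 1, 10, 11}
|A - A| = 7

A - A = {-11, -10, -1, 0, 1, 10, 11}


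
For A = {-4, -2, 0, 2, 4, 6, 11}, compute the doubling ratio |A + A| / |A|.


|A| = 7.
Compute A + A by enumerating all 49 pairs.
A + A = {-8, -6, -4, -2, 0, 2, 4, 6, 7, 8, 9, 10, 11, 12, 13, 15, 17, 22}, so |A + A| = 18.
K = |A + A| / |A| = 18/7 (already in lowest terms) ≈ 2.5714.
Reference: AP of size 7 gives K = 13/7 ≈ 1.8571; a fully generic set of size 7 gives K ≈ 4.0000.

|A| = 7, |A + A| = 18, K = 18/7.


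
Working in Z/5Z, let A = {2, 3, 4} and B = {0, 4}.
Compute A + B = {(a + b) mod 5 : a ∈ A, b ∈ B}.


Work in Z/5Z: reduce every sum a + b modulo 5.
Enumerate all 6 pairs:
a = 2: 2+0=2, 2+4=1
a = 3: 3+0=3, 3+4=2
a = 4: 4+0=4, 4+4=3
Distinct residues collected: {1, 2, 3, 4}
|A + B| = 4 (out of 5 total residues).

A + B = {1, 2, 3, 4}


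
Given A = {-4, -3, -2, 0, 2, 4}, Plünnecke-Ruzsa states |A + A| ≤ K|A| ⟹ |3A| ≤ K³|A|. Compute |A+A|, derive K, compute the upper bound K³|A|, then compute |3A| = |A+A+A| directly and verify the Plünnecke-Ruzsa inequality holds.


|A| = 6.
Step 1: Compute A + A by enumerating all 36 pairs.
A + A = {-8, -7, -6, -5, -4, -3, -2, -1, 0, 1, 2, 4, 6, 8}, so |A + A| = 14.
Step 2: Doubling constant K = |A + A|/|A| = 14/6 = 14/6 ≈ 2.3333.
Step 3: Plünnecke-Ruzsa gives |3A| ≤ K³·|A| = (2.3333)³ · 6 ≈ 76.2222.
Step 4: Compute 3A = A + A + A directly by enumerating all triples (a,b,c) ∈ A³; |3A| = 22.
Step 5: Check 22 ≤ 76.2222? Yes ✓.

K = 14/6, Plünnecke-Ruzsa bound K³|A| ≈ 76.2222, |3A| = 22, inequality holds.


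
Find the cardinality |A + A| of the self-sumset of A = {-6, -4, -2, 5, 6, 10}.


A + A = {a + a' : a, a' ∈ A}; |A| = 6.
General bounds: 2|A| - 1 ≤ |A + A| ≤ |A|(|A|+1)/2, i.e. 11 ≤ |A + A| ≤ 21.
Lower bound 2|A|-1 is attained iff A is an arithmetic progression.
Enumerate sums a + a' for a ≤ a' (symmetric, so this suffices):
a = -6: -6+-6=-12, -6+-4=-10, -6+-2=-8, -6+5=-1, -6+6=0, -6+10=4
a = -4: -4+-4=-8, -4+-2=-6, -4+5=1, -4+6=2, -4+10=6
a = -2: -2+-2=-4, -2+5=3, -2+6=4, -2+10=8
a = 5: 5+5=10, 5+6=11, 5+10=15
a = 6: 6+6=12, 6+10=16
a = 10: 10+10=20
Distinct sums: {-12, -10, -8, -6, -4, -1, 0, 1, 2, 3, 4, 6, 8, 10, 11, 12, 15, 16, 20}
|A + A| = 19

|A + A| = 19


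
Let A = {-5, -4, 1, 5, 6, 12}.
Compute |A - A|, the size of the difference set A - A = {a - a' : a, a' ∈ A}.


A - A = {a - a' : a, a' ∈ A}; |A| = 6.
Bounds: 2|A|-1 ≤ |A - A| ≤ |A|² - |A| + 1, i.e. 11 ≤ |A - A| ≤ 31.
Note: 0 ∈ A - A always (from a - a). The set is symmetric: if d ∈ A - A then -d ∈ A - A.
Enumerate nonzero differences d = a - a' with a > a' (then include -d):
Positive differences: {1, 4, 5, 6, 7, 9, 10, 11, 16, 17}
Full difference set: {0} ∪ (positive diffs) ∪ (negative diffs).
|A - A| = 1 + 2·10 = 21 (matches direct enumeration: 21).

|A - A| = 21


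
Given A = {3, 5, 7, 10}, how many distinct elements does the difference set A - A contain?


A - A = {a - a' : a, a' ∈ A}; |A| = 4.
Bounds: 2|A|-1 ≤ |A - A| ≤ |A|² - |A| + 1, i.e. 7 ≤ |A - A| ≤ 13.
Note: 0 ∈ A - A always (from a - a). The set is symmetric: if d ∈ A - A then -d ∈ A - A.
Enumerate nonzero differences d = a - a' with a > a' (then include -d):
Positive differences: {2, 3, 4, 5, 7}
Full difference set: {0} ∪ (positive diffs) ∪ (negative diffs).
|A - A| = 1 + 2·5 = 11 (matches direct enumeration: 11).

|A - A| = 11


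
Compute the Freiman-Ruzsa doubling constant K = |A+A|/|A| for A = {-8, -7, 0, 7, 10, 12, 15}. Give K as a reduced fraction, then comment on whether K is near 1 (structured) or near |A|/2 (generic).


|A| = 7.
Compute A + A by enumerating all 49 pairs.
A + A = {-16, -15, -14, -8, -7, -1, 0, 2, 3, 4, 5, 7, 8, 10, 12, 14, 15, 17, 19, 20, 22, 24, 25, 27, 30}, so |A + A| = 25.
K = |A + A| / |A| = 25/7 (already in lowest terms) ≈ 3.5714.
Reference: AP of size 7 gives K = 13/7 ≈ 1.8571; a fully generic set of size 7 gives K ≈ 4.0000.

|A| = 7, |A + A| = 25, K = 25/7.


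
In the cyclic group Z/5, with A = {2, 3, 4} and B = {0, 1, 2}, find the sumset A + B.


Work in Z/5Z: reduce every sum a + b modulo 5.
Enumerate all 9 pairs:
a = 2: 2+0=2, 2+1=3, 2+2=4
a = 3: 3+0=3, 3+1=4, 3+2=0
a = 4: 4+0=4, 4+1=0, 4+2=1
Distinct residues collected: {0, 1, 2, 3, 4}
|A + B| = 5 (out of 5 total residues).

A + B = {0, 1, 2, 3, 4}


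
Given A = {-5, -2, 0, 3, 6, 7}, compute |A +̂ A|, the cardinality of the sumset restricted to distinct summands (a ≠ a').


Restricted sumset: A +̂ A = {a + a' : a ∈ A, a' ∈ A, a ≠ a'}.
Equivalently, take A + A and drop any sum 2a that is achievable ONLY as a + a for a ∈ A (i.e. sums representable only with equal summands).
Enumerate pairs (a, a') with a < a' (symmetric, so each unordered pair gives one sum; this covers all a ≠ a'):
  -5 + -2 = -7
  -5 + 0 = -5
  -5 + 3 = -2
  -5 + 6 = 1
  -5 + 7 = 2
  -2 + 0 = -2
  -2 + 3 = 1
  -2 + 6 = 4
  -2 + 7 = 5
  0 + 3 = 3
  0 + 6 = 6
  0 + 7 = 7
  3 + 6 = 9
  3 + 7 = 10
  6 + 7 = 13
Collected distinct sums: {-7, -5, -2, 1, 2, 3, 4, 5, 6, 7, 9, 10, 13}
|A +̂ A| = 13
(Reference bound: |A +̂ A| ≥ 2|A| - 3 for |A| ≥ 2, with |A| = 6 giving ≥ 9.)

|A +̂ A| = 13


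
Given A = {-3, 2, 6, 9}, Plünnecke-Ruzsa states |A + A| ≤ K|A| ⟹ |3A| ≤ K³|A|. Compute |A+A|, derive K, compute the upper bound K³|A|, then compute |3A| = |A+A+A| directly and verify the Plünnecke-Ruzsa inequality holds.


|A| = 4.
Step 1: Compute A + A by enumerating all 16 pairs.
A + A = {-6, -1, 3, 4, 6, 8, 11, 12, 15, 18}, so |A + A| = 10.
Step 2: Doubling constant K = |A + A|/|A| = 10/4 = 10/4 ≈ 2.5000.
Step 3: Plünnecke-Ruzsa gives |3A| ≤ K³·|A| = (2.5000)³ · 4 ≈ 62.5000.
Step 4: Compute 3A = A + A + A directly by enumerating all triples (a,b,c) ∈ A³; |3A| = 20.
Step 5: Check 20 ≤ 62.5000? Yes ✓.

K = 10/4, Plünnecke-Ruzsa bound K³|A| ≈ 62.5000, |3A| = 20, inequality holds.


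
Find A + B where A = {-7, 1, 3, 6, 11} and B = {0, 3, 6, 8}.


A + B = {a + b : a ∈ A, b ∈ B}.
Enumerate all |A|·|B| = 5·4 = 20 pairs (a, b) and collect distinct sums.
a = -7: -7+0=-7, -7+3=-4, -7+6=-1, -7+8=1
a = 1: 1+0=1, 1+3=4, 1+6=7, 1+8=9
a = 3: 3+0=3, 3+3=6, 3+6=9, 3+8=11
a = 6: 6+0=6, 6+3=9, 6+6=12, 6+8=14
a = 11: 11+0=11, 11+3=14, 11+6=17, 11+8=19
Collecting distinct sums: A + B = {-7, -4, -1, 1, 3, 4, 6, 7, 9, 11, 12, 14, 17, 19}
|A + B| = 14

A + B = {-7, -4, -1, 1, 3, 4, 6, 7, 9, 11, 12, 14, 17, 19}


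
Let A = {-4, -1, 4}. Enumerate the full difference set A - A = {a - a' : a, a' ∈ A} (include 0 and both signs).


A - A = {a - a' : a, a' ∈ A}.
Compute a - a' for each ordered pair (a, a'):
a = -4: -4--4=0, -4--1=-3, -4-4=-8
a = -1: -1--4=3, -1--1=0, -1-4=-5
a = 4: 4--4=8, 4--1=5, 4-4=0
Collecting distinct values (and noting 0 appears from a-a):
A - A = {-8, -5, -3, 0, 3, 5, 8}
|A - A| = 7

A - A = {-8, -5, -3, 0, 3, 5, 8}
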